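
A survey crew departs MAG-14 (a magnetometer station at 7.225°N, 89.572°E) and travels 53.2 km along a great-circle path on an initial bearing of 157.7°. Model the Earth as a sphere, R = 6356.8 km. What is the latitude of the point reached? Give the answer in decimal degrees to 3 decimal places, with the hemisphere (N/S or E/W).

6.781°N

δ = d/R = 53.2/6356.8 = 0.008369 rad
φ₂ = arcsin(sin φ₁ cos δ + cos φ₁ sin δ cos θ)
   = arcsin(0.12577·0.99996 + 0.99206·0.00837·-0.92521) = 6.78132°
λ₂ = λ₁ + atan2(sin θ sin δ cos φ₁, cos δ − sin φ₁ sin φ₂) = 89.75523°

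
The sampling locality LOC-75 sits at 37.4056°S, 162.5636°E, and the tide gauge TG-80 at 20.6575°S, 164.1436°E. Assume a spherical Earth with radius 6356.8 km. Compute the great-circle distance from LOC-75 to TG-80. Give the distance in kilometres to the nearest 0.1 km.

Δφ = 16.7481°,  Δλ = 1.5800°
a = sin²(Δφ/2) + cos φ₁ cos φ₂ sin²(Δλ/2) = 0.021351
c = 2·arcsin(√a) = 0.293289 rad = 16.8042°
d = R·c = 6356.8 × 0.293289 = 1864.4 km

1864.4 km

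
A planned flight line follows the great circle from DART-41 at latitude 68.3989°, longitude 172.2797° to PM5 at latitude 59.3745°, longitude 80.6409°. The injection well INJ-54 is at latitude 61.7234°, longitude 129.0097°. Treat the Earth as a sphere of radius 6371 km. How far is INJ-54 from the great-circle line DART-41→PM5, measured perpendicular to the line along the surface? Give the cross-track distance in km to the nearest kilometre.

δ₁₃ = central angle DART-41→INJ-54 = 0.330726 rad  (haversine)
θ₁₃ = bearing DART-41→INJ-54 = 270.618°,  θ₁₂ = bearing DART-41→PM5 = 302.972°
dₓₜ = R·arcsin(sin δ₁₃ · sin(θ₁₃ − θ₁₂)) = 6371·arcsin(0.32473·sin(-32.355°)) = -1112.812 km
|dₓₜ| = 1112.812 km

1113 km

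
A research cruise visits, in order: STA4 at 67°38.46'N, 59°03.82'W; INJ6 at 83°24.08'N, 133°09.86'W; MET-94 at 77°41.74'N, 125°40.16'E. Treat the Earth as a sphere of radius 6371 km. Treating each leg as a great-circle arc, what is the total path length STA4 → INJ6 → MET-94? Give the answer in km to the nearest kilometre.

4057 km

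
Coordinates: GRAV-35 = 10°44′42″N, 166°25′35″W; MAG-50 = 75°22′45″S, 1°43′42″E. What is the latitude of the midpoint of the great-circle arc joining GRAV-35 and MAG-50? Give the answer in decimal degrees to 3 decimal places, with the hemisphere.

46.657°S

GRAV-35: φ = +10.74500°, λ = -166.42639°
MAG-50: φ = -75.37917°, λ = +1.72833°
Bx = cos φ₂ cos Δλ = -0.247046,  By = cos φ₂ sin Δλ = 0.051814
φₘ = atan2(sin φ₁ + sin φ₂, √((cos φ₁ + Bx)² + By²)) = -46.65739°
λₘ = λ₁ + atan2(By, cos φ₁ + Bx) = -162.39625°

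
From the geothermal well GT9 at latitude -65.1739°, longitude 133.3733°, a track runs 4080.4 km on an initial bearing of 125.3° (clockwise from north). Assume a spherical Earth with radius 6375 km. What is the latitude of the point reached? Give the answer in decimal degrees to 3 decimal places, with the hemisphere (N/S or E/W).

60.791°S

δ = d/R = 4080.4/6375 = 0.640063 rad
φ₂ = arcsin(sin φ₁ cos δ + cos φ₁ sin δ cos θ)
   = arcsin(-0.90759·0.80206 + 0.41987·0.59725·-0.57786) = -60.79064°
λ₂ = λ₁ + atan2(sin θ sin δ cos φ₁, cos δ − sin φ₁ sin φ₂) = -139.39013°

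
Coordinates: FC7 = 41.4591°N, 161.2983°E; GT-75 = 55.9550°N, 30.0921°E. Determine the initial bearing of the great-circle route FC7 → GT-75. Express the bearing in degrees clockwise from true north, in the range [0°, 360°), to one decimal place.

Δλ = -131.2062°
y = sin Δλ · cos φ₂ = -0.421195
x = cos φ₁ sin φ₂ − sin φ₁ cos φ₂ cos Δλ = 0.865158
θ = atan2(y, x) = -25.9587° → 334.0413° (mod 360°)

334.0°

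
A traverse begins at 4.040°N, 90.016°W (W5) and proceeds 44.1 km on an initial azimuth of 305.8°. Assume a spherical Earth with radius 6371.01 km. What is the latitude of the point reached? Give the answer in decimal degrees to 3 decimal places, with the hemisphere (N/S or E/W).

4.272°N

δ = d/R = 44.1/6371.01 = 0.006922 rad
φ₂ = arcsin(sin φ₁ cos δ + cos φ₁ sin δ cos θ)
   = arcsin(0.07045·0.99998 + 0.99752·0.00692·0.58496) = 4.27193°
λ₂ = λ₁ + atan2(sin θ sin δ cos φ₁, cos δ − sin φ₁ sin φ₂) = -90.33856°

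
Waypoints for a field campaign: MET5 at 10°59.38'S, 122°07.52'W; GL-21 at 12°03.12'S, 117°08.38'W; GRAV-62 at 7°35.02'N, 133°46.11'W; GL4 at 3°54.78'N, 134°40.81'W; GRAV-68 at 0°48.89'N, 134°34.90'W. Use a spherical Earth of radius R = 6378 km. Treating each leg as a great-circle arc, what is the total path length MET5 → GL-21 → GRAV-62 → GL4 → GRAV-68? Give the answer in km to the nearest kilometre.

MET5: φ = -10.98967°, λ = -122.12533°
GL-21: φ = -12.05200°, λ = -117.13967°
GRAV-62: φ = +7.58367°, λ = -133.76850°
GL4: φ = +3.91300°, λ = -134.68017°
GRAV-68: φ = +0.81483°, λ = -134.58167°
MET5→GL-21: c = 0.087253 rad, d = 556.50 km
GL-21→GRAV-62: c = 0.448020 rad, d = 2857.47 km
GRAV-62→GL4: c = 0.065992 rad, d = 420.89 km
GL4→GRAV-68: c = 0.054100 rad, d = 345.05 km
Total = 556.50 + 2857.47 + 420.89 + 345.05 = 4179.92 km

4180 km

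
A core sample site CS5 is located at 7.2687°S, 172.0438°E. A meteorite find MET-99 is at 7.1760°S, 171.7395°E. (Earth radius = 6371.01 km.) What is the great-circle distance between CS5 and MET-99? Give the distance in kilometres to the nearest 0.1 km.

Δφ = 0.0927°,  Δλ = -0.3043°
a = sin²(Δφ/2) + cos φ₁ cos φ₂ sin²(Δλ/2) = 0.000008
c = 2·arcsin(√a) = 0.005512 rad = 0.3158°
d = R·c = 6371.01 × 0.005512 = 35.1 km

35.1 km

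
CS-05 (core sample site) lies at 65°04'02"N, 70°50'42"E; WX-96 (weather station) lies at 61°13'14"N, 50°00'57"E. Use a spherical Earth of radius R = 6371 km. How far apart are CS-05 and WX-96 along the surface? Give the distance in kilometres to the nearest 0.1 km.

CS-05: φ = +65.06722°, λ = +70.84500°
WX-96: φ = +61.22056°, λ = +50.01583°
Δφ = -3.8467°,  Δλ = -20.8292°
a = sin²(Δφ/2) + cos φ₁ cos φ₂ sin²(Δλ/2) = 0.007758
c = 2·arcsin(√a) = 0.176393 rad = 10.1066°
d = R·c = 6371 × 0.176393 = 1123.8 km

1123.8 km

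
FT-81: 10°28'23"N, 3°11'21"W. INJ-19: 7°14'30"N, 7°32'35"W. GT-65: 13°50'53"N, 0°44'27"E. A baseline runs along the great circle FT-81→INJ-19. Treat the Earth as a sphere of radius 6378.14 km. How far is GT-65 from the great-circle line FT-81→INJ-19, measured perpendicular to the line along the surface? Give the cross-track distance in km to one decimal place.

FT-81: φ = +10.47306°, λ = -3.18917°
INJ-19: φ = +7.24167°, λ = -7.54306°
GT-65: φ = +13.84806°, λ = +0.74083°
δ₁₃ = central angle FT-81→GT-65 = 0.089243 rad  (haversine)
θ₁₃ = bearing FT-81→GT-65 = 48.302°,  θ₁₂ = bearing FT-81→INJ-19 = 233.441°
dₓₜ = R·arcsin(sin δ₁₃ · sin(θ₁₃ − θ₁₂)) = 6378.14·arcsin(0.08912·sin(-185.139°)) = 50.914 km
|dₓₜ| = 50.914 km

50.9 km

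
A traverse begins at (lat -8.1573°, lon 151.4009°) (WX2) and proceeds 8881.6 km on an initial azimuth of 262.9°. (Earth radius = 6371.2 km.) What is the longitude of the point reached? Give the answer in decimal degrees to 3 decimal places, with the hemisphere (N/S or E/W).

δ = d/R = 8881.6/6371.2 = 1.394023 rad
φ₂ = arcsin(sin φ₁ cos δ + cos φ₁ sin δ cos θ)
   = arcsin(-0.14189·0.17585 + 0.98988·0.98442·-0.12360) = -8.36023°
λ₂ = λ₁ + atan2(sin θ sin δ cos φ₁, cos δ − sin φ₁ sin φ₂) = 70.52041°

70.520°E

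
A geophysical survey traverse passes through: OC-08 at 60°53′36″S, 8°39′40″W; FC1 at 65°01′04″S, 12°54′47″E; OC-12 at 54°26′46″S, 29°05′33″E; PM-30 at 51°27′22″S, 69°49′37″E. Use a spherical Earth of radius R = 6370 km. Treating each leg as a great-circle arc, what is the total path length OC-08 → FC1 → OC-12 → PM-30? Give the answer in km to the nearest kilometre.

OC-08: φ = -60.89333°, λ = -8.66111°
FC1: φ = -65.01778°, λ = +12.91306°
OC-12: φ = -54.44611°, λ = +29.09250°
PM-30: φ = -51.45611°, λ = +69.82694°
OC-08→FC1: c = 0.184558 rad, d = 1175.63 km
FC1→OC-12: c = 0.231602 rad, d = 1475.31 km
OC-12→PM-30: c = 0.425425 rad, d = 2709.96 km
Total = 1175.63 + 1475.31 + 2709.96 = 5360.89 km

5361 km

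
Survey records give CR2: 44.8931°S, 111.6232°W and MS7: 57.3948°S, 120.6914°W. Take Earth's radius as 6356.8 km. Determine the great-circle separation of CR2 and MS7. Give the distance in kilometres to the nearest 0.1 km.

Δφ = -12.5017°,  Δλ = -9.0682°
a = sin²(Δφ/2) + cos φ₁ cos φ₂ sin²(Δλ/2) = 0.014241
c = 2·arcsin(√a) = 0.239239 rad = 13.7074°
d = R·c = 6356.8 × 0.239239 = 1520.8 km

1520.8 km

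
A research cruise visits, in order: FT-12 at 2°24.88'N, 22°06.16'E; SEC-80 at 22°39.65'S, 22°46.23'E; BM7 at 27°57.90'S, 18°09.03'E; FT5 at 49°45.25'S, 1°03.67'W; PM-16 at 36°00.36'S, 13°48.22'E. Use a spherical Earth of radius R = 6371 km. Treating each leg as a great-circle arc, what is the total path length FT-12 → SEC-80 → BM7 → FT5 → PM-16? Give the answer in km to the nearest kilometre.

FT-12: φ = +2.41467°, λ = +22.10267°
SEC-80: φ = -22.66083°, λ = +22.77050°
BM7: φ = -27.96500°, λ = +18.15050°
FT5: φ = -49.75417°, λ = -1.06117°
PM-16: φ = -36.00600°, λ = +13.80367°
FT-12→SEC-80: c = 0.437798 rad, d = 2789.21 km
SEC-80→BM7: c = 0.117799 rad, d = 750.50 km
BM7→FT5: c = 0.458365 rad, d = 2920.24 km
FT5→PM-16: c = 0.304960 rad, d = 1942.90 km
Total = 2789.21 + 750.50 + 2920.24 + 1942.90 = 8402.85 km

8403 km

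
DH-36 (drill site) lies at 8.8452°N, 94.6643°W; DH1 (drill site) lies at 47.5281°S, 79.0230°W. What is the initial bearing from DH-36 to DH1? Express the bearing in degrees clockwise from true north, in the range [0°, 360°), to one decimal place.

Δλ = 15.6413°
y = sin Δλ · cos φ₂ = 0.182051
x = cos φ₁ sin φ₂ − sin φ₁ cos φ₂ cos Δλ = -0.828818
θ = atan2(y, x) = 167.6116° → 167.6116° (mod 360°)

167.6°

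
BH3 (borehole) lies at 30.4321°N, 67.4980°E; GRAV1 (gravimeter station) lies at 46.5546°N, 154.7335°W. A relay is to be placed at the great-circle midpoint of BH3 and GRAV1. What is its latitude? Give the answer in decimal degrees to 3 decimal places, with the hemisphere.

Bx = cos φ₂ cos Δλ = -0.509170,  By = cos φ₂ sin Δλ = 0.462197
φₘ = atan2(sin φ₁ + sin φ₂, √((cos φ₁ + Bx)² + By²)) = 64.73822°
λₘ = λ₁ + atan2(By, cos φ₁ + Bx) = 120.12277°

64.738°N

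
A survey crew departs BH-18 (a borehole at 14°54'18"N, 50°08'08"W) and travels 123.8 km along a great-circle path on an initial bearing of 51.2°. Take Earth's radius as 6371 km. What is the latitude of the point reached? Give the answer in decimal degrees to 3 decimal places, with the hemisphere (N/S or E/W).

15.601°N

BH-18: φ = +14.90500°, λ = -50.13556°
δ = d/R = 123.8/6371 = 0.019432 rad
φ₂ = arcsin(sin φ₁ cos δ + cos φ₁ sin δ cos θ)
   = arcsin(0.25722·0.99981 + 0.96635·0.01943·0.62660) = 15.60085°
λ₂ = λ₁ + atan2(sin θ sin δ cos φ₁, cos δ − sin φ₁ sin φ₂) = -49.23470°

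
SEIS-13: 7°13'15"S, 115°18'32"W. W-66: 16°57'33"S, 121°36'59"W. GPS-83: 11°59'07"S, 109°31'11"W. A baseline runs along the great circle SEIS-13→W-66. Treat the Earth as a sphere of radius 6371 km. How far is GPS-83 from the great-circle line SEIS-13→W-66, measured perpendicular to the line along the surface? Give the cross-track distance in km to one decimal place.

SEIS-13: φ = -7.22083°, λ = -115.30889°
W-66: φ = -16.95917°, λ = -121.61639°
GPS-83: φ = -11.98528°, λ = -109.51972°
δ₁₃ = central angle SEIS-13→GPS-83 = 0.129743 rad  (haversine)
θ₁₃ = bearing SEIS-13→GPS-83 = 130.303°,  θ₁₂ = bearing SEIS-13→W-66 = 211.741°
dₓₜ = R·arcsin(sin δ₁₃ · sin(θ₁₃ − θ₁₂)) = 6371·arcsin(0.12938·sin(-81.438°)) = -817.332 km
|dₓₜ| = 817.332 km

817.3 km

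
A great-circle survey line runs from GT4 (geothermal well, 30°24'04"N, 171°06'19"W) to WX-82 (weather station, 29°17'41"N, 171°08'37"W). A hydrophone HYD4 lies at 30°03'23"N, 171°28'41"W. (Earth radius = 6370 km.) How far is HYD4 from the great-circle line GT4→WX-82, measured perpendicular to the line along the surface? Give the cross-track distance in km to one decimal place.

34.7 km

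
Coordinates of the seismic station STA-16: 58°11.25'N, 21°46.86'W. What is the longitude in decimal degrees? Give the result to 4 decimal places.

21.7810°W

21° + 46.86′/60 = 21 + 0.78100 = 21.7810°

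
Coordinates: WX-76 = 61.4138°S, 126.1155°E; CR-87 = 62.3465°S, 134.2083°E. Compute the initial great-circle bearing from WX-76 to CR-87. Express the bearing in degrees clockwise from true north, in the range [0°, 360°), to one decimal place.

107.3°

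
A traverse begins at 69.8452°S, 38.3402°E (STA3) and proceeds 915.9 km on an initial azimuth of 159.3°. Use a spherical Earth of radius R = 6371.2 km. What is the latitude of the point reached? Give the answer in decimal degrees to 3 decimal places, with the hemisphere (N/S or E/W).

δ = d/R = 915.9/6371.2 = 0.143756 rad
φ₂ = arcsin(sin φ₁ cos δ + cos φ₁ sin δ cos θ)
   = arcsin(-0.93877·0.98968 + 0.34456·0.14326·-0.93544) = -77.22785°
λ₂ = λ₁ + atan2(sin θ sin δ cos φ₁, cos δ − sin φ₁ sin φ₂) = 51.58196°

77.228°S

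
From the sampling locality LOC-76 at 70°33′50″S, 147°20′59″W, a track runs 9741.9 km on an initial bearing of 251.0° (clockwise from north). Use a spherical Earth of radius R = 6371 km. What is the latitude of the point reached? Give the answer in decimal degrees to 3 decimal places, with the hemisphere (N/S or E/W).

LOC-76: φ = -70.56389°, λ = -147.34972°
δ = d/R = 9741.9/6371 = 1.529101 rad
φ₂ = arcsin(sin φ₁ cos δ + cos φ₁ sin δ cos θ)
   = arcsin(-0.94301·0.04168 + 0.33276·0.99913·-0.32557) = -8.48489°
λ₂ = λ₁ + atan2(sin θ sin δ cos φ₁, cos δ − sin φ₁ sin φ₂) = 105.42564°

8.485°S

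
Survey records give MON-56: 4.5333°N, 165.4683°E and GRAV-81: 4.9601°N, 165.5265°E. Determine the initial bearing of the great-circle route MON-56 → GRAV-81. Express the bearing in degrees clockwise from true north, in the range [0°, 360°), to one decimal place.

7.7°

Δλ = 0.0582°
y = sin Δλ · cos φ₂ = 0.001012
x = cos φ₁ sin φ₂ − sin φ₁ cos φ₂ cos Δλ = 0.007449
θ = atan2(y, x) = 7.7365° → 7.7365° (mod 360°)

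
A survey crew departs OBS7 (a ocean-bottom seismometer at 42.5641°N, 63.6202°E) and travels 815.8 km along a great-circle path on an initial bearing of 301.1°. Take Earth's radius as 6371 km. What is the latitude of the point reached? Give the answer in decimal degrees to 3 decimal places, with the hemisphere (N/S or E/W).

46.010°N

δ = d/R = 815.8/6371 = 0.128049 rad
φ₂ = arcsin(sin φ₁ cos δ + cos φ₁ sin δ cos θ)
   = arcsin(0.67641·0.99181 + 0.73652·0.12770·0.51653) = 46.00978°
λ₂ = λ₁ + atan2(sin θ sin δ cos φ₁, cos δ − sin φ₁ sin φ₂) = 54.56211°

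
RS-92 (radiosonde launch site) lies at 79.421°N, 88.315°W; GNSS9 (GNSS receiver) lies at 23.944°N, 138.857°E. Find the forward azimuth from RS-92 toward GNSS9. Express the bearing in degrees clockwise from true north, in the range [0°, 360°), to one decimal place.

315.6°

Δλ = -132.8280°
y = sin Δλ · cos φ₂ = -0.670283
x = cos φ₁ sin φ₂ − sin φ₁ cos φ₂ cos Δλ = 0.685247
θ = atan2(y, x) = -44.3675° → 315.6325° (mod 360°)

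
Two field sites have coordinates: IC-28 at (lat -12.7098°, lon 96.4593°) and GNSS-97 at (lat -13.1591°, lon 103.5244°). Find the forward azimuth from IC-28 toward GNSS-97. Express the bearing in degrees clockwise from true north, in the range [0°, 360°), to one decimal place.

94.5°

Δλ = 7.0651°
y = sin Δλ · cos φ₂ = 0.119767
x = cos φ₁ sin φ₂ − sin φ₁ cos φ₂ cos Δλ = -0.009468
θ = atan2(y, x) = 94.5202° → 94.5202° (mod 360°)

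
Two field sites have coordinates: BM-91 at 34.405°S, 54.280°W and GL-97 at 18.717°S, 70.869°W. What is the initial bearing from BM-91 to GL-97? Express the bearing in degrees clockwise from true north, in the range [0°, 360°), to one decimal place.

Δλ = -16.5890°
y = sin Δλ · cos φ₂ = -0.270406
x = cos φ₁ sin φ₂ − sin φ₁ cos φ₂ cos Δλ = 0.248124
θ = atan2(y, x) = -47.4605° → 312.5395° (mod 360°)

312.5°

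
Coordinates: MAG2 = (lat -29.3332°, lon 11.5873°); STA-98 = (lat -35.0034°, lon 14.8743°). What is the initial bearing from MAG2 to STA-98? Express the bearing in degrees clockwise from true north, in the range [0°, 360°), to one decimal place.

Δλ = 3.2870°
y = sin Δλ · cos φ₂ = 0.046966
x = cos φ₁ sin φ₂ − sin φ₁ cos φ₂ cos Δλ = -0.099462
θ = atan2(y, x) = 154.7233° → 154.7233° (mod 360°)

154.7°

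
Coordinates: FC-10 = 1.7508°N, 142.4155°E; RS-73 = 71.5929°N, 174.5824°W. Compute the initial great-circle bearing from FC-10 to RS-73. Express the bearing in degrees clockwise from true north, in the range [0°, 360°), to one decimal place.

12.9°

Δλ = 43.0021°
y = sin Δλ · cos φ₂ = 0.215361
x = cos φ₁ sin φ₂ − sin φ₁ cos φ₂ cos Δλ = 0.941338
θ = atan2(y, x) = 12.8864° → 12.8864° (mod 360°)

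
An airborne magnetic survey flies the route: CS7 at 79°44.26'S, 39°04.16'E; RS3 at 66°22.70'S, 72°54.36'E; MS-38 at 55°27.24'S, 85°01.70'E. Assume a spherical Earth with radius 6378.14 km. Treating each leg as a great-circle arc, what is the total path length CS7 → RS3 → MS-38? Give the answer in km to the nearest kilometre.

3167 km

CS7: φ = -79.73767°, λ = +39.06933°
RS3: φ = -66.37833°, λ = +72.90600°
MS-38: φ = -55.45400°, λ = +85.02833°
CS7→RS3: c = 0.280745 rad, d = 1790.63 km
RS3→MS-38: c = 0.215771 rad, d = 1376.22 km
Total = 1790.63 + 1376.22 = 3166.85 km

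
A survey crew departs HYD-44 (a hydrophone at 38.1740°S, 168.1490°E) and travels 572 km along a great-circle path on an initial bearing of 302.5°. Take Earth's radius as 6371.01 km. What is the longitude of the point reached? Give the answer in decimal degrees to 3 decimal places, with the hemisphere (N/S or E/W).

δ = d/R = 572/6371.01 = 0.089782 rad
φ₂ = arcsin(sin φ₁ cos δ + cos φ₁ sin δ cos θ)
   = arcsin(-0.61805·0.99597 + 0.78614·0.08966·0.53730) = -35.28826°
λ₂ = λ₁ + atan2(sin θ sin δ cos φ₁, cos δ − sin φ₁ sin φ₂) = 162.83339°

162.833°E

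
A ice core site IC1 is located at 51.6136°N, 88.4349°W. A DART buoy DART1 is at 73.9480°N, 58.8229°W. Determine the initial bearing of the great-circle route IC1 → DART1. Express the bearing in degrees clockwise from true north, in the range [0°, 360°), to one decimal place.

Δλ = 29.6120°
y = sin Δλ · cos φ₂ = 0.136630
x = cos φ₁ sin φ₂ − sin φ₁ cos φ₂ cos Δλ = 0.408320
θ = atan2(y, x) = 18.5010° → 18.5010° (mod 360°)

18.5°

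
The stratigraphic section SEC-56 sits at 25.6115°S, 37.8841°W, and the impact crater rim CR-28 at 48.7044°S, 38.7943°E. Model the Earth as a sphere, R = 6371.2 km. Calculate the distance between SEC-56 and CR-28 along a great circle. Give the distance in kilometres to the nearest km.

Δφ = -23.0929°,  Δλ = 76.6784°
a = sin²(Δφ/2) + cos φ₁ cos φ₂ sin²(Δλ/2) = 0.269055
c = 2·arcsin(√a) = 1.090672 rad = 62.4909°
d = R·c = 6371.2 × 1.090672 = 6948.9 km

6949 km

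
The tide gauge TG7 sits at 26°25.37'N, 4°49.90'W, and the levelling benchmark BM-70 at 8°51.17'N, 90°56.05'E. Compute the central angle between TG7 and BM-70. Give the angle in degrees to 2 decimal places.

91.17°

TG7: φ = +26.42283°, λ = -4.83167°
BM-70: φ = +8.85283°, λ = +90.93417°
Δφ = -17.5700°,  Δλ = 95.7658°
a = sin²(Δφ/2) + cos φ₁ cos φ₂ sin²(Δλ/2) = 0.510207
c = 2·arcsin(√a) = 1.591211 rad = 91.1697°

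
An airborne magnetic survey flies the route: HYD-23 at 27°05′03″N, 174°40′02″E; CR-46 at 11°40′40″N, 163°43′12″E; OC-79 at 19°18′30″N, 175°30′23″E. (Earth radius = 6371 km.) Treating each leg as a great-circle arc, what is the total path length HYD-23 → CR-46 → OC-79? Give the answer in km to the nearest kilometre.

HYD-23: φ = +27.08417°, λ = +174.66722°
CR-46: φ = +11.67778°, λ = +163.72000°
OC-79: φ = +19.30833°, λ = +175.50639°
HYD-23→CR-46: c = 0.323278 rad, d = 2059.60 km
CR-46→OC-79: c = 0.238647 rad, d = 1520.42 km
Total = 2059.60 + 1520.42 = 3580.03 km

3580 km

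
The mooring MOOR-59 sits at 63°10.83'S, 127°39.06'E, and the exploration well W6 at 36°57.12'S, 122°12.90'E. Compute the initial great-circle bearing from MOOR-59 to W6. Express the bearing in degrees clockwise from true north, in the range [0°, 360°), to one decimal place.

350.2°

MOOR-59: φ = -63.18050°, λ = +127.65100°
W6: φ = -36.95200°, λ = +122.21500°
Δλ = -5.4360°
y = sin Δλ · cos φ₂ = -0.075706
x = cos φ₁ sin φ₂ − sin φ₁ cos φ₂ cos Δλ = 0.438745
θ = atan2(y, x) = -9.7900° → 350.2100° (mod 360°)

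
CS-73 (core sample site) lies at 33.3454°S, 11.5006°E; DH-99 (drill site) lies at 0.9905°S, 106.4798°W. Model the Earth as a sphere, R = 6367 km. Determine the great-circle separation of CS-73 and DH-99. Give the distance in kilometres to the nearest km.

12499 km

Δφ = 32.3549°,  Δλ = -117.9804°
a = sin²(Δφ/2) + cos φ₁ cos φ₂ sin²(Δλ/2) = 0.691185
c = 2·arcsin(√a) = 1.963157 rad = 112.4806°
d = R·c = 6367 × 1.963157 = 12499.4 km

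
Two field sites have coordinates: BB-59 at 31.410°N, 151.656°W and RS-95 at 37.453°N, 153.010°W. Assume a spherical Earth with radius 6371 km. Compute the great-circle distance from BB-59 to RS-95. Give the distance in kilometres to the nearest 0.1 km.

Δφ = 6.0430°,  Δλ = -1.3540°
a = sin²(Δφ/2) + cos φ₁ cos φ₂ sin²(Δλ/2) = 0.002873
c = 2·arcsin(√a) = 0.107252 rad = 6.1451°
d = R·c = 6371 × 0.107252 = 683.3 km

683.3 km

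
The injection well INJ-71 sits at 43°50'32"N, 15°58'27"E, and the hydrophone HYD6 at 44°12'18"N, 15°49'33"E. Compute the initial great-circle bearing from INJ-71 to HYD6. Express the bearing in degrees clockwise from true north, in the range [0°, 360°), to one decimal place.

343.7°

INJ-71: φ = +43.84222°, λ = +15.97417°
HYD6: φ = +44.20500°, λ = +15.82583°
Δλ = -0.1483°
y = sin Δλ · cos φ₂ = -0.001856
x = cos φ₁ sin φ₂ − sin φ₁ cos φ₂ cos Δλ = 0.006333
θ = atan2(y, x) = -16.3323° → 343.6677° (mod 360°)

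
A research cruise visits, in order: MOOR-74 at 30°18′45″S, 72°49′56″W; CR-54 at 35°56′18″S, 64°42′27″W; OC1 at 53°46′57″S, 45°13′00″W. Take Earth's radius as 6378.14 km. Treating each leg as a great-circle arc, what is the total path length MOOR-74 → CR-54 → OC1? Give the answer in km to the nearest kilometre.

MOOR-74: φ = -30.31250°, λ = -72.83222°
CR-54: φ = -35.93833°, λ = -64.70750°
OC1: φ = -53.78250°, λ = -45.21667°
MOOR-74→CR-54: c = 0.153985 rad, d = 982.14 km
CR-54→OC1: c = 0.391128 rad, d = 2494.67 km
Total = 982.14 + 2494.67 = 3476.81 km

3477 km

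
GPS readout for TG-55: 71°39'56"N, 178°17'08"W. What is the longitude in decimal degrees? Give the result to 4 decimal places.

178.2856°W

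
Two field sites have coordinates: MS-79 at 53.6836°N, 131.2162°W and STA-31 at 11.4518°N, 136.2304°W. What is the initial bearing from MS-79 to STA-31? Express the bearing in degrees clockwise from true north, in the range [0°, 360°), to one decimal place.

Δλ = -5.0142°
y = sin Δλ · cos φ₂ = -0.085663
x = cos φ₁ sin φ₂ − sin φ₁ cos φ₂ cos Δλ = -0.669109
θ = atan2(y, x) = -172.7044° → 187.2956° (mod 360°)

187.3°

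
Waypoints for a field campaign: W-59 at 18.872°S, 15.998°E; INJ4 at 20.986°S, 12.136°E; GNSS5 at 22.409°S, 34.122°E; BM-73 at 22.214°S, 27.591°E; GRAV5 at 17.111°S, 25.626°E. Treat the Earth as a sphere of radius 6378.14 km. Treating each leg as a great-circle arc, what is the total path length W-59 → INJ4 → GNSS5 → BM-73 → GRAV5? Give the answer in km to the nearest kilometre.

W-59→INJ4: c = 0.073322 rad, d = 467.65 km
INJ4→GNSS5: c = 0.357089 rad, d = 2277.56 km
GNSS5→BM-73: c = 0.105500 rad, d = 672.90 km
BM-73→GRAV5: c = 0.094734 rad, d = 604.23 km
Total = 467.65 + 2277.56 + 672.90 + 604.23 = 4022.34 km

4022 km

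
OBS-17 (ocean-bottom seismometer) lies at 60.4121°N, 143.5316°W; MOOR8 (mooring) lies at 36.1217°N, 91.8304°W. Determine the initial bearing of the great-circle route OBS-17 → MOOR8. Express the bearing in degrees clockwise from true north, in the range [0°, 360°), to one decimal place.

Δλ = 51.7012°
y = sin Δλ · cos φ₂ = 0.633927
x = cos φ₁ sin φ₂ − sin φ₁ cos φ₂ cos Δλ = -0.144270
θ = atan2(y, x) = 102.8211° → 102.8211° (mod 360°)

102.8°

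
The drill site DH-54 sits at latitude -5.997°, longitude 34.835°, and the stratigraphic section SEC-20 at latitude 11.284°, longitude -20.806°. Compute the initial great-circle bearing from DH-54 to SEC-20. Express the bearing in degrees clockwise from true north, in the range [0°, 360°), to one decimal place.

287.3°

Δλ = -55.6410°
y = sin Δλ · cos φ₂ = -0.809560
x = cos φ₁ sin φ₂ − sin φ₁ cos φ₂ cos Δλ = 0.252426
θ = atan2(y, x) = -72.6822° → 287.3178° (mod 360°)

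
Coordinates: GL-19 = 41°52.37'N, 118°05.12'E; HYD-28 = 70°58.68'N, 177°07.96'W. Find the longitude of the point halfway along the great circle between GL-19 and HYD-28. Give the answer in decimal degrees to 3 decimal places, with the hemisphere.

136.542°E

GL-19: φ = +41.87283°, λ = +118.08533°
HYD-28: φ = +70.97800°, λ = -177.13267°
Bx = cos φ₂ cos Δλ = 0.138867,  By = cos φ₂ sin Δλ = 0.294868
φₘ = atan2(sin φ₁ + sin φ₂, √((cos φ₁ + Bx)² + By²)) = 59.99440°
λₘ = λ₁ + atan2(By, cos φ₁ + Bx) = 136.54183°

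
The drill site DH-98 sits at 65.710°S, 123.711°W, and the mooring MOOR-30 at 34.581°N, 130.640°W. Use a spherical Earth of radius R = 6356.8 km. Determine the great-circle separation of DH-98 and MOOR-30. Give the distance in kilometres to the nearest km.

11143 km

Δφ = 100.2910°,  Δλ = -6.9290°
a = sin²(Δφ/2) + cos φ₁ cos φ₂ sin²(Δλ/2) = 0.590561
c = 2·arcsin(√a) = 1.752923 rad = 100.4351°
d = R·c = 6356.8 × 1.752923 = 11143.0 km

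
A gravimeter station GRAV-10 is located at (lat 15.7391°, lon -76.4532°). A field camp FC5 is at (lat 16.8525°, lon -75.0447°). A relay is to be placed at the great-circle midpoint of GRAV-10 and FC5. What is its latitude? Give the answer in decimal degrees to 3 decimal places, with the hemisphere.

16.297°N

Bx = cos φ₂ cos Δλ = 0.956765,  By = cos φ₂ sin Δλ = 0.023525
φₘ = atan2(sin φ₁ + sin φ₂, √((cos φ₁ + Bx)² + By²)) = 16.29697°
λₘ = λ₁ + atan2(By, cos φ₁ + Bx) = -75.75095°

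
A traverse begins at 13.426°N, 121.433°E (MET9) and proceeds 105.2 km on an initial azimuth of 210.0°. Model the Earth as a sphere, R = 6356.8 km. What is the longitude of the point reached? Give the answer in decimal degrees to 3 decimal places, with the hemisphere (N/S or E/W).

120.947°E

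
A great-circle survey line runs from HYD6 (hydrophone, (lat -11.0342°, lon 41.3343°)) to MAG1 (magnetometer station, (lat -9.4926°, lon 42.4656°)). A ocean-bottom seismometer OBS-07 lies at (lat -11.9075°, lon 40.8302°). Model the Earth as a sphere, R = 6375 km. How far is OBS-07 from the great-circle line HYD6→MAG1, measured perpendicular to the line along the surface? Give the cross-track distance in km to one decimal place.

12.6 km

δ₁₃ = central angle HYD6→OBS-07 = 0.017512 rad  (haversine)
θ₁₃ = bearing HYD6→OBS-07 = 209.447°,  θ₁₂ = bearing HYD6→MAG1 = 35.936°
dₓₜ = R·arcsin(sin δ₁₃ · sin(θ₁₃ − θ₁₂)) = 6375·arcsin(0.01751·sin(173.512°)) = 12.615 km
|dₓₜ| = 12.615 km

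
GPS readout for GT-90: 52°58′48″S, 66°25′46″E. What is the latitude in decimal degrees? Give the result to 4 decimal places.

52° + 58′/60 + 48″/3600 = 52 + 0.96667 + 0.01333 = 52.9800°

52.9800°S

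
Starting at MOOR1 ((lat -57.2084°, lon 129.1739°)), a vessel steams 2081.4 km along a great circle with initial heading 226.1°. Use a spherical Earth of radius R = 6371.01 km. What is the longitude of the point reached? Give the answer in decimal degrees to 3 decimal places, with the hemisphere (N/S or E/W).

δ = d/R = 2081.4/6371.01 = 0.326699 rad
φ₂ = arcsin(sin φ₁ cos δ + cos φ₁ sin δ cos θ)
   = arcsin(-0.84065·0.94711 + 0.54158·0.32092·-0.69340) = -66.44802°
λ₂ = λ₁ + atan2(sin θ sin δ cos φ₁, cos δ − sin φ₁ sin φ₂) = 93.81467°

93.815°E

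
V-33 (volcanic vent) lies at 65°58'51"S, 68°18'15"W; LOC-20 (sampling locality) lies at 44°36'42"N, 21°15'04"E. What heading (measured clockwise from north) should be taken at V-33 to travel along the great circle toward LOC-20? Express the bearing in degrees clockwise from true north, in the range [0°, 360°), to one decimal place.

V-33: φ = -65.98083°, λ = -68.30417°
LOC-20: φ = +44.61167°, λ = +21.25111°
Δλ = 89.5553°
y = sin Δλ · cos φ₂ = 0.711862
x = cos φ₁ sin φ₂ − sin φ₁ cos φ₂ cos Δλ = 0.290912
θ = atan2(y, x) = 67.7719° → 67.7719° (mod 360°)

67.8°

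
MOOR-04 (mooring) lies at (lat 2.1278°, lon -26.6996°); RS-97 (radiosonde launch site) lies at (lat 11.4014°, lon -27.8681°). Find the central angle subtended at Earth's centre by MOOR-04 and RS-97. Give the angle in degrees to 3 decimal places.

Δφ = 9.2736°,  Δλ = -1.1685°
a = sin²(Δφ/2) + cos φ₁ cos φ₂ sin²(Δλ/2) = 0.006637
c = 2·arcsin(√a) = 0.163114 rad = 9.3457°

9.346°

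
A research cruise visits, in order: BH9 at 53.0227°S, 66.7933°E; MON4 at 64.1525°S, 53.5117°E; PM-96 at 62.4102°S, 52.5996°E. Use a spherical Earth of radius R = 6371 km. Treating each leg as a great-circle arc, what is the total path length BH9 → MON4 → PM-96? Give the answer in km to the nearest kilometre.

BH9→MON4: c = 0.227744 rad, d = 1450.96 km
MON4→PM-96: c = 0.031239 rad, d = 199.02 km
Total = 1450.96 + 199.02 = 1649.98 km

1650 km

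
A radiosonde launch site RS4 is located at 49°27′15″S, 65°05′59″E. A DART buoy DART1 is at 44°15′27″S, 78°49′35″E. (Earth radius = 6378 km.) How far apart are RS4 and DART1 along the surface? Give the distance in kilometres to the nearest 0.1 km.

1191.8 km

RS4: φ = -49.45417°, λ = +65.09972°
DART1: φ = -44.25750°, λ = +78.82639°
Δφ = 5.1967°,  Δλ = 13.7267°
a = sin²(Δφ/2) + cos φ₁ cos φ₂ sin²(Δλ/2) = 0.008704
c = 2·arcsin(√a) = 0.186861 rad = 10.7063°
d = R·c = 6378 × 0.186861 = 1191.8 km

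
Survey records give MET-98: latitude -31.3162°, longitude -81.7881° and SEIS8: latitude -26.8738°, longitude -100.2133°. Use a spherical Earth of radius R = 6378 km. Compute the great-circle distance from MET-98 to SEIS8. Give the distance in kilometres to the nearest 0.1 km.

1856.6 km

Δφ = 4.4424°,  Δλ = -18.4252°
a = sin²(Δφ/2) + cos φ₁ cos φ₂ sin²(Δλ/2) = 0.021035
c = 2·arcsin(√a) = 0.291093 rad = 16.6784°
d = R·c = 6378 × 0.291093 = 1856.6 km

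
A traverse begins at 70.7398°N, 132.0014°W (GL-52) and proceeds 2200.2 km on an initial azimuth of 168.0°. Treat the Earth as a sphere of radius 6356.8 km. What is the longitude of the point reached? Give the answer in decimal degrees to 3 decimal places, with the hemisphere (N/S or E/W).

δ = d/R = 2200.2/6356.8 = 0.346118 rad
φ₂ = arcsin(sin φ₁ cos δ + cos φ₁ sin δ cos θ)
   = arcsin(0.94403·0.94070 + 0.32986·0.33925·-0.97815) = 51.13146°
λ₂ = λ₁ + atan2(sin θ sin δ cos φ₁, cos δ − sin φ₁ sin φ₂) = -125.54784°

125.548°W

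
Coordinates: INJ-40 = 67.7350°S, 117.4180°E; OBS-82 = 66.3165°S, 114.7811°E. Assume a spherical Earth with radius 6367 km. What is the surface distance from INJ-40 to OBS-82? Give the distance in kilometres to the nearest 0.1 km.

Δφ = 1.4185°,  Δλ = -2.6369°
a = sin²(Δφ/2) + cos φ₁ cos φ₂ sin²(Δλ/2) = 0.000234
c = 2·arcsin(√a) = 0.030582 rad = 1.7522°
d = R·c = 6367 × 0.030582 = 194.7 km

194.7 km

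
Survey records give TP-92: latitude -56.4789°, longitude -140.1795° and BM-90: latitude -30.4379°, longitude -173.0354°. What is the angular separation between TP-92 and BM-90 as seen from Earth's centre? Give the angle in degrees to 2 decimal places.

34.68°

Δφ = 26.0410°,  Δλ = -32.8559°
a = sin²(Δφ/2) + cos φ₁ cos φ₂ sin²(Δλ/2) = 0.088842
c = 2·arcsin(√a) = 0.605326 rad = 34.6826°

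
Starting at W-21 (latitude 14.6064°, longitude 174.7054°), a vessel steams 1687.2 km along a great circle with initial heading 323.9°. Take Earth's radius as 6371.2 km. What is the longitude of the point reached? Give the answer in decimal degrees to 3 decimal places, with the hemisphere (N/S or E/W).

164.773°E

δ = d/R = 1687.2/6371.2 = 0.264817 rad
φ₂ = arcsin(sin φ₁ cos δ + cos φ₁ sin δ cos θ)
   = arcsin(0.25218·0.96514 + 0.96768·0.26173·0.80799) = 26.61730°
λ₂ = λ₁ + atan2(sin θ sin δ cos φ₁, cos δ − sin φ₁ sin φ₂) = 164.77262°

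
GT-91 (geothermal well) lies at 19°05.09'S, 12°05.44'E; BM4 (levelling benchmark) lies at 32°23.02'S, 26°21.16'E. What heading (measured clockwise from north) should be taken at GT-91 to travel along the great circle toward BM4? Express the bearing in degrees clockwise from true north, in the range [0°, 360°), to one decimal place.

138.9°

GT-91: φ = -19.08483°, λ = +12.09067°
BM4: φ = -32.38367°, λ = +26.35267°
Δλ = 14.2620°
y = sin Δλ · cos φ₂ = 0.208043
x = cos φ₁ sin φ₂ − sin φ₁ cos φ₂ cos Δλ = -0.238540
θ = atan2(y, x) = 138.9066° → 138.9066° (mod 360°)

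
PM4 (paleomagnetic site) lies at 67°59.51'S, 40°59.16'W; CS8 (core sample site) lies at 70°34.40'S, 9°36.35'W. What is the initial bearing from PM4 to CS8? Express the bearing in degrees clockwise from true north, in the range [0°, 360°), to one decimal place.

117.5°

PM4: φ = -67.99183°, λ = -40.98600°
CS8: φ = -70.57333°, λ = -9.60583°
Δλ = 31.3802°
y = sin Δλ · cos φ₂ = 0.173190
x = cos φ₁ sin φ₂ − sin φ₁ cos φ₂ cos Δλ = -0.090144
θ = atan2(y, x) = 117.4968° → 117.4968° (mod 360°)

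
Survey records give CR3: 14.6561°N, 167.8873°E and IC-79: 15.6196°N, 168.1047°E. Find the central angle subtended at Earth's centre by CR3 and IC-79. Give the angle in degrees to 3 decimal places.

0.986°

Δφ = 0.9635°,  Δλ = 0.2174°
a = sin²(Δφ/2) + cos φ₁ cos φ₂ sin²(Δλ/2) = 0.000074
c = 2·arcsin(√a) = 0.017210 rad = 0.9861°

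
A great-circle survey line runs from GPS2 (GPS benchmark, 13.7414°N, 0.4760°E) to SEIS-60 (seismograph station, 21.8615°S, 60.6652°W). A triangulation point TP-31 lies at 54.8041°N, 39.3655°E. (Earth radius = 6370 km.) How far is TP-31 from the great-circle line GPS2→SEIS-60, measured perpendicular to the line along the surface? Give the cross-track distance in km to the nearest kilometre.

δ₁₃ = central angle GPS2→TP-31 = 0.889373 rad  (haversine)
θ₁₃ = bearing GPS2→TP-31 = 27.769°,  θ₁₂ = bearing GPS2→SEIS-60 = 240.062°
dₓₜ = R·arcsin(sin δ₁₃ · sin(θ₁₃ − θ₁₂)) = 6370·arcsin(0.77668·sin(-212.293°)) = 2725.591 km
|dₓₜ| = 2725.591 km

2726 km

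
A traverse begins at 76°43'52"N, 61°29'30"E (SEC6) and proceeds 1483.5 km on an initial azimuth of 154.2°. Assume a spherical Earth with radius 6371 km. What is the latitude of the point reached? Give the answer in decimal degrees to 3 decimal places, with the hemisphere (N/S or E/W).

64.073°N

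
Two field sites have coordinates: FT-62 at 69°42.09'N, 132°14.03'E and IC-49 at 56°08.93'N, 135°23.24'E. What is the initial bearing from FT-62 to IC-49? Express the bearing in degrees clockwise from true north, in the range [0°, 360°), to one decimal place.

172.5°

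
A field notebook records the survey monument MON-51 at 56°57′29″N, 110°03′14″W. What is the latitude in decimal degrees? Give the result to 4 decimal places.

56° + 57′/60 + 29″/3600 = 56 + 0.95000 + 0.00806 = 56.9581°

56.9581°N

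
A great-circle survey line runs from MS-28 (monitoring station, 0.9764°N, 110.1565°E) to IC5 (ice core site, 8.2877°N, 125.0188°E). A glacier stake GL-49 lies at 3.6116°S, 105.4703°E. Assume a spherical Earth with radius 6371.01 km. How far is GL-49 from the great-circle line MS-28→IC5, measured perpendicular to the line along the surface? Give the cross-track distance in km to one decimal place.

221.2 km

δ₁₃ = central angle MS-28→GL-49 = 0.114431 rad  (haversine)
θ₁₃ = bearing MS-28→GL-49 = 225.569°,  θ₁₂ = bearing MS-28→IC5 = 63.270°
dₓₜ = R·arcsin(sin δ₁₃ · sin(θ₁₃ − θ₁₂)) = 6371.01·arcsin(0.11418·sin(162.299°)) = 221.228 km
|dₓₜ| = 221.228 km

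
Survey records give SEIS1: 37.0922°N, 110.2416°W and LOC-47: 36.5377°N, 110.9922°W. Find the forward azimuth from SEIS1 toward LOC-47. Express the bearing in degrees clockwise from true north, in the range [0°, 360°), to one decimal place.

227.5°

Δλ = -0.7506°
y = sin Δλ · cos φ₂ = -0.010525
x = cos φ₁ sin φ₂ − sin φ₁ cos φ₂ cos Δλ = -0.009636
θ = atan2(y, x) = -132.4743° → 227.5257° (mod 360°)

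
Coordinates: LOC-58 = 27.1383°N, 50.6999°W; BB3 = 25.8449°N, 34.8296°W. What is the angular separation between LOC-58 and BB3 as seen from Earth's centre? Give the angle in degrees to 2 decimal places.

Δφ = -1.2934°,  Δλ = 15.8703°
a = sin²(Δφ/2) + cos φ₁ cos φ₂ sin²(Δλ/2) = 0.015391
c = 2·arcsin(√a) = 0.248764 rad = 14.2531°

14.25°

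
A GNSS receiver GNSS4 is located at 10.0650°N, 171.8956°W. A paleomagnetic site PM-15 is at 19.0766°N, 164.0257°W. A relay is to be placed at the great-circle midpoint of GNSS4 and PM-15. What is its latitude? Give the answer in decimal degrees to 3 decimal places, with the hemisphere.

14.604°N

Bx = cos φ₂ cos Δλ = 0.936181,  By = cos φ₂ sin Δλ = 0.129405
φₘ = atan2(sin φ₁ + sin φ₂, √((cos φ₁ + Bx)² + By²)) = 14.60375°
λₘ = λ₁ + atan2(By, cos φ₁ + Bx) = -168.04138°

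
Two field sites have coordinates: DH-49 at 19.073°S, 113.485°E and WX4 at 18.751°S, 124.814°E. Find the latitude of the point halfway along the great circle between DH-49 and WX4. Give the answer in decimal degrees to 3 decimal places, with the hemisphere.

18.998°S

Bx = cos φ₂ cos Δλ = 0.928474,  By = cos φ₂ sin Δλ = 0.186016
φₘ = atan2(sin φ₁ + sin φ₂, √((cos φ₁ + Bx)² + By²)) = -18.99816°
λₘ = λ₁ + atan2(By, cos φ₁ + Bx) = 119.15497°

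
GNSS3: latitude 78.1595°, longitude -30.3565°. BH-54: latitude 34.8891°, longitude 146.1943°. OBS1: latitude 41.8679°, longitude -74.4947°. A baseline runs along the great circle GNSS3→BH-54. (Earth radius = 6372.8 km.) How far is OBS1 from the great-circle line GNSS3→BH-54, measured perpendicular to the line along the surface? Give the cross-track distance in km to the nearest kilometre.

δ₁₃ = central angle GNSS3→OBS1 = 0.703050 rad  (haversine)
θ₁₃ = bearing GNSS3→OBS1 = 233.331°,  θ₁₂ = bearing GNSS3→BH-54 = 3.075°
dₓₜ = R·arcsin(sin δ₁₃ · sin(θ₁₃ − θ₁₂)) = 6372.8·arcsin(0.64655·sin(230.256°)) = -3315.731 km
|dₓₜ| = 3315.731 km

3316 km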